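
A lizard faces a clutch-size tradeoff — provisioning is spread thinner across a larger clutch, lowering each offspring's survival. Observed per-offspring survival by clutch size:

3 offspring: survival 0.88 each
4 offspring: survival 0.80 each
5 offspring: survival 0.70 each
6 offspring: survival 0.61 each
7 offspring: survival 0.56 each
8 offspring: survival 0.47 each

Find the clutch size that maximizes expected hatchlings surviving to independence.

Expected hatchlings surviving to independence = c × s(c):
  c=3: 3 × 0.88 = 2.640
  c=4: 4 × 0.80 = 3.200
  c=5: 5 × 0.70 = 3.500
  c=6: 6 × 0.61 = 3.660
  c=7: 7 × 0.56 = 3.920
  c=8: 8 × 0.47 = 3.760
Maximum at c = 7 (3.920 hatchlings surviving to independence).

7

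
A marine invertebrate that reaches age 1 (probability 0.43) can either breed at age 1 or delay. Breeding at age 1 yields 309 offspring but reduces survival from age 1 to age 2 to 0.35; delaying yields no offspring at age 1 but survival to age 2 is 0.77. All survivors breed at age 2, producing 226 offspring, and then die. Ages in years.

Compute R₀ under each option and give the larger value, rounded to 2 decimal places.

166.88

breed at age 1: R₀ = 0.43 × (309 + 0.35 × 226) = 0.43 × 388.1000 = 166.8830
delay to age 2: R₀ = 0.43 × (0.77 × 226) = 0.43 × 174.0200 = 74.8286
Higher: breed at age 1 (166.8830).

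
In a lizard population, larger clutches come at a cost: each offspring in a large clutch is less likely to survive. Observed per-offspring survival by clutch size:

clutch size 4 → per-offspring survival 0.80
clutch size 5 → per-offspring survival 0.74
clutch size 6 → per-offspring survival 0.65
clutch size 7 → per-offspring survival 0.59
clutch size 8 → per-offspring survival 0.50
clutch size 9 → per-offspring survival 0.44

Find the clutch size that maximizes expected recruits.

Expected recruits = c × s(c):
  c=4: 4 × 0.80 = 3.200
  c=5: 5 × 0.74 = 3.700
  c=6: 6 × 0.65 = 3.900
  c=7: 7 × 0.59 = 4.130
  c=8: 8 × 0.50 = 4.000
  c=9: 9 × 0.44 = 3.960
Maximum at c = 7 (4.130 recruits).

7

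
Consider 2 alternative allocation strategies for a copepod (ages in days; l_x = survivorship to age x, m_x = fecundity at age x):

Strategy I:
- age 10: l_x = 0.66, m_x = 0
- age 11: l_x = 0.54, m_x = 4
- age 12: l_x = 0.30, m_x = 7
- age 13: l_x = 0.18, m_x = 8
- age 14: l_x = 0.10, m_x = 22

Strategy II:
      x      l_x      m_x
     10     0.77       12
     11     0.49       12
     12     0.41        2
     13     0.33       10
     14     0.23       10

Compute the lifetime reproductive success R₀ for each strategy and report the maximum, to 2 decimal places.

Strategy I: R₀ = 0.66×0 + 0.54×4 + 0.30×7 + 0.18×8 + 0.10×22 = 7.9000
Strategy II: R₀ = 0.77×12 + 0.49×12 + 0.41×2 + 0.33×10 + 0.23×10 = 21.5400
Highest R₀: strategy II with 21.5400.

21.54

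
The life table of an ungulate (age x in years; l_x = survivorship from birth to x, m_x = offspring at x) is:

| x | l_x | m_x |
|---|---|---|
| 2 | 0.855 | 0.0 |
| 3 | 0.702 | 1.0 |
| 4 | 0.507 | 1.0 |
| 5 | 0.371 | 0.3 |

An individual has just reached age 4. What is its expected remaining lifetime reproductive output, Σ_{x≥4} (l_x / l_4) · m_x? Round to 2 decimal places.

1.22

l_4 = 0.507. Conditional survival from age 4 to x is l_x / l_4.
  x=4: (0.507/0.507) × 1.0 = 1.0000
  x=5: (0.371/0.507) × 0.3 = 0.2195
Sum = 1.0000 + 0.2195 = 1.2195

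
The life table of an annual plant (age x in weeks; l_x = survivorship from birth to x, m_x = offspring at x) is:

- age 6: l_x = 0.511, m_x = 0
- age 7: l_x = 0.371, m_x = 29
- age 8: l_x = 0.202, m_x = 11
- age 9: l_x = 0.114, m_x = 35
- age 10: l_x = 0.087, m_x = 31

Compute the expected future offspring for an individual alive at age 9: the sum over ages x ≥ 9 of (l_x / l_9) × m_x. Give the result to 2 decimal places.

58.66

l_9 = 0.114. Conditional survival from age 9 to x is l_x / l_9.
  x=9: (0.114/0.114) × 35 = 35.0000
  x=10: (0.087/0.114) × 31 = 23.6579
Sum = 35.0000 + 23.6579 = 58.6579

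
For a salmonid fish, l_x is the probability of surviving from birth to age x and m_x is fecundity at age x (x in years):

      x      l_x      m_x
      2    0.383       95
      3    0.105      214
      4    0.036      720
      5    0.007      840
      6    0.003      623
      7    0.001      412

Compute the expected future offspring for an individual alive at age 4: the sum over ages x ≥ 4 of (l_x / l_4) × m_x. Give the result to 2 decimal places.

946.69

l_4 = 0.036. Conditional survival from age 4 to x is l_x / l_4.
  x=4: (0.036/0.036) × 720 = 720.0000
  x=5: (0.007/0.036) × 840 = 163.3333
  x=6: (0.003/0.036) × 623 = 51.9167
  x=7: (0.001/0.036) × 412 = 11.4444
Sum = 720.0000 + 163.3333 + 51.9167 + 11.4444 = 946.6944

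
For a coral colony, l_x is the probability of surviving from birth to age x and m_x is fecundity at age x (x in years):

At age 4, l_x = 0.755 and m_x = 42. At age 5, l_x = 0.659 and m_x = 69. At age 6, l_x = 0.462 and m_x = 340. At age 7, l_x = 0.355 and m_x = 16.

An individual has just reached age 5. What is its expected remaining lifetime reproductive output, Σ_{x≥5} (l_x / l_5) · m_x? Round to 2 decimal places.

l_5 = 0.659. Conditional survival from age 5 to x is l_x / l_5.
  x=5: (0.659/0.659) × 69 = 69.0000
  x=6: (0.462/0.659) × 340 = 238.3612
  x=7: (0.355/0.659) × 16 = 8.6191
Sum = 69.0000 + 238.3612 + 8.6191 = 315.9803

315.98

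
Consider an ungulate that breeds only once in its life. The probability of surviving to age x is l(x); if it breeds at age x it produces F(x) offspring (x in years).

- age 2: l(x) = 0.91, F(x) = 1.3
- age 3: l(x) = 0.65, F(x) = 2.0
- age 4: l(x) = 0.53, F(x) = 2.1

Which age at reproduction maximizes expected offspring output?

3

Expected offspring if breeding at age x = l(x) × F(x):
  age 2: 0.91 × 1.3 = 1.183
  age 3: 0.65 × 2.0 = 1.300
  age 4: 0.53 × 2.1 = 1.113
Maximum at age 3 (1.300).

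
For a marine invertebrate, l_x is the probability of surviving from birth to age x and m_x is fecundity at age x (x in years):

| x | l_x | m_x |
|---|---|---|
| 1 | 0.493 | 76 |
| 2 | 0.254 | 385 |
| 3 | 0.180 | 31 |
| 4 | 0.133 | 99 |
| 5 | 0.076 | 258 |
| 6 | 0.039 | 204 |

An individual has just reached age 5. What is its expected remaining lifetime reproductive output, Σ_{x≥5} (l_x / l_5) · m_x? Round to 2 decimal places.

l_5 = 0.076. Conditional survival from age 5 to x is l_x / l_5.
  x=5: (0.076/0.076) × 258 = 258.0000
  x=6: (0.039/0.076) × 204 = 104.6842
Sum = 258.0000 + 104.6842 = 362.6842

362.68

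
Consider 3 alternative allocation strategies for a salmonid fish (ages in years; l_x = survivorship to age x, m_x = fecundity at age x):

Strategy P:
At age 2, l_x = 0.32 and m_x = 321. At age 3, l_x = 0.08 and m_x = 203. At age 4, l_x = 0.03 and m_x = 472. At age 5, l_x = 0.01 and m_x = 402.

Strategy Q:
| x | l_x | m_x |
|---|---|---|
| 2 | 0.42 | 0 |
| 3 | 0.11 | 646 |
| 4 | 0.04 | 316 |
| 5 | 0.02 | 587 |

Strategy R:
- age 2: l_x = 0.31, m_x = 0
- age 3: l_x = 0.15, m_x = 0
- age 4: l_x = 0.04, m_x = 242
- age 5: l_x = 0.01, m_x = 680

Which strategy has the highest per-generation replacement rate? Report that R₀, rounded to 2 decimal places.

137.14

Strategy P: R₀ = 0.32×321 + 0.08×203 + 0.03×472 + 0.01×402 = 137.1400
Strategy Q: R₀ = 0.42×0 + 0.11×646 + 0.04×316 + 0.02×587 = 95.4400
Strategy R: R₀ = 0.31×0 + 0.15×0 + 0.04×242 + 0.01×680 = 16.4800
Highest R₀: strategy P with 137.1400.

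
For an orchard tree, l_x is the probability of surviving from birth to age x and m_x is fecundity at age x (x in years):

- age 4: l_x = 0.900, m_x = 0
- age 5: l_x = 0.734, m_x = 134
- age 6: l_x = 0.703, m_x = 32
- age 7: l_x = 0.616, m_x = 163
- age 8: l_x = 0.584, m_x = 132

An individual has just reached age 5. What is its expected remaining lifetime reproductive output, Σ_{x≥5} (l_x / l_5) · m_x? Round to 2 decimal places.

406.47

l_5 = 0.734. Conditional survival from age 5 to x is l_x / l_5.
  x=5: (0.734/0.734) × 134 = 134.0000
  x=6: (0.703/0.734) × 32 = 30.6485
  x=7: (0.616/0.734) × 163 = 136.7956
  x=8: (0.584/0.734) × 132 = 105.0245
Sum = 134.0000 + 30.6485 + 136.7956 + 105.0245 = 406.4687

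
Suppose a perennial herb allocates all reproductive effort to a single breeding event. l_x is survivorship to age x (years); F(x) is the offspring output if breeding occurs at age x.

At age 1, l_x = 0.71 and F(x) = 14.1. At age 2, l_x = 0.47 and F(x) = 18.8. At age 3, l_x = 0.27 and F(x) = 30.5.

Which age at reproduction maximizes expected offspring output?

1

Expected offspring if breeding at age x = l_x × F(x):
  age 1: 0.71 × 14.1 = 10.011
  age 2: 0.47 × 18.8 = 8.836
  age 3: 0.27 × 30.5 = 8.235
Maximum at age 1 (10.011).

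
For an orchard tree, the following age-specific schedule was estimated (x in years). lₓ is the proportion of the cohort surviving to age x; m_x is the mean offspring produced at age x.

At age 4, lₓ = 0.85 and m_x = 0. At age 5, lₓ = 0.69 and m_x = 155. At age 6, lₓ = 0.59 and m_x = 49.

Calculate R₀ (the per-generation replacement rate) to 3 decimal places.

135.860

R₀ = Σ lₓ m_x:
  age 4: 0.85 × 0 = 0.0000
  age 5: 0.69 × 155 = 106.9500
  age 6: 0.59 × 49 = 28.9100
R₀ = 0.0000 + 106.9500 + 28.9100 = 135.8600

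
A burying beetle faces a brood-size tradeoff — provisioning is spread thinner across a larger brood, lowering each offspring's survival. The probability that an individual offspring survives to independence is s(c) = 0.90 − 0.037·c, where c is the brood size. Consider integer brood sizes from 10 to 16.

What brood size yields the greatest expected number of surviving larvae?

Expected surviving larvae = c × s(c):
  c=10: 10 × 0.530 = 5.300
  c=11: 11 × 0.493 = 5.423
  c=12: 12 × 0.456 = 5.472
  c=13: 13 × 0.419 = 5.447
  c=14: 14 × 0.382 = 5.348
  c=15: 15 × 0.345 = 5.175
  c=16: 16 × 0.308 = 4.928
Maximum at c = 12 (5.472 surviving larvae).

12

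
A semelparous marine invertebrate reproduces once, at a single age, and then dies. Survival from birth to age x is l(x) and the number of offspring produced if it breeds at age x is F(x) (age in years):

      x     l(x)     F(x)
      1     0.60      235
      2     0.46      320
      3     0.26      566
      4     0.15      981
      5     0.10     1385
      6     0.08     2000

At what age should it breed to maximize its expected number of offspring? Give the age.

6

Expected offspring if breeding at age x = l(x) × F(x):
  age 1: 0.60 × 235 = 141.000
  age 2: 0.46 × 320 = 147.200
  age 3: 0.26 × 566 = 147.160
  age 4: 0.15 × 981 = 147.150
  age 5: 0.10 × 1385 = 138.500
  age 6: 0.08 × 2000 = 160.000
Maximum at age 6 (160.000).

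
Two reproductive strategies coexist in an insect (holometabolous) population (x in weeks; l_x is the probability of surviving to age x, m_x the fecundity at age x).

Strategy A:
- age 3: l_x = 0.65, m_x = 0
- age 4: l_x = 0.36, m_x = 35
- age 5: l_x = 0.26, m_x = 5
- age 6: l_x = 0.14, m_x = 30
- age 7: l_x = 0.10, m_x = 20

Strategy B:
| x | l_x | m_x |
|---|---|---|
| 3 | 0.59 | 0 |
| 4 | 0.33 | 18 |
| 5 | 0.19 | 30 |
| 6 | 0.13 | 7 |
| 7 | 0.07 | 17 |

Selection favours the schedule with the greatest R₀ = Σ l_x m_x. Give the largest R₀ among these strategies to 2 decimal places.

Strategy A: R₀ = 0.65×0 + 0.36×35 + 0.26×5 + 0.14×30 + 0.10×20 = 20.1000
Strategy B: R₀ = 0.59×0 + 0.33×18 + 0.19×30 + 0.13×7 + 0.07×17 = 13.7400
Highest R₀: strategy A with 20.1000.

20.10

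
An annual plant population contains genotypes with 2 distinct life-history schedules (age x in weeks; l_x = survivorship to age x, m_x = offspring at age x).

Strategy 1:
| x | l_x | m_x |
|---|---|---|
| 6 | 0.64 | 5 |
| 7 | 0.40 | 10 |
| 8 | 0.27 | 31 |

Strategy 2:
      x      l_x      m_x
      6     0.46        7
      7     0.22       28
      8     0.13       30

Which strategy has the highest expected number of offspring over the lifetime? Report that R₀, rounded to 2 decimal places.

Strategy 1: R₀ = 0.64×5 + 0.40×10 + 0.27×31 = 15.5700
Strategy 2: R₀ = 0.46×7 + 0.22×28 + 0.13×30 = 13.2800
Highest R₀: strategy 1 with 15.5700.

15.57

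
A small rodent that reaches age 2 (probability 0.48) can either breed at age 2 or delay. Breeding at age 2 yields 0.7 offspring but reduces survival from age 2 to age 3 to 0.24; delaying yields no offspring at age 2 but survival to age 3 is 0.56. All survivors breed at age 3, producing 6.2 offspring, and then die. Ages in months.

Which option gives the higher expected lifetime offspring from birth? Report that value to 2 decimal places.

1.67

breed at age 2: R₀ = 0.48 × (0.7 + 0.24 × 6.2) = 0.48 × 2.1880 = 1.0502
delay to age 3: R₀ = 0.48 × (0.56 × 6.2) = 0.48 × 3.4720 = 1.6666
Higher: delay to age 3 (1.6666).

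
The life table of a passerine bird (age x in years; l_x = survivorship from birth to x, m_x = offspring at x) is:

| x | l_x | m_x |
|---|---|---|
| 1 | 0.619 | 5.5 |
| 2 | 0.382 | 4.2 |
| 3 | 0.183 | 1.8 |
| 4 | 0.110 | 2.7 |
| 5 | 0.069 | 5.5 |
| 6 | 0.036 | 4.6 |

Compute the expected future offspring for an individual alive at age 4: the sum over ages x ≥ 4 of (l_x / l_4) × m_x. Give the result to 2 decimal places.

l_4 = 0.110. Conditional survival from age 4 to x is l_x / l_4.
  x=4: (0.110/0.110) × 2.7 = 2.7000
  x=5: (0.069/0.110) × 5.5 = 3.4500
  x=6: (0.036/0.110) × 4.6 = 1.5055
Sum = 2.7000 + 3.4500 + 1.5055 = 7.6555

7.66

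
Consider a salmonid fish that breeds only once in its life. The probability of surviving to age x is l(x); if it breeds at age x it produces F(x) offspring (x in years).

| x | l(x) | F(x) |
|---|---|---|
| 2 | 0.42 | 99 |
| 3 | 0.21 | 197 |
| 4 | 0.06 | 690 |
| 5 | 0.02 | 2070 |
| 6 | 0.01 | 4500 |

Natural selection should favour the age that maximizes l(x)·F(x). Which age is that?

6

Expected offspring if breeding at age x = l(x) × F(x):
  age 2: 0.42 × 99 = 41.580
  age 3: 0.21 × 197 = 41.370
  age 4: 0.06 × 690 = 41.400
  age 5: 0.02 × 2070 = 41.400
  age 6: 0.01 × 4500 = 45.000
Maximum at age 6 (45.000).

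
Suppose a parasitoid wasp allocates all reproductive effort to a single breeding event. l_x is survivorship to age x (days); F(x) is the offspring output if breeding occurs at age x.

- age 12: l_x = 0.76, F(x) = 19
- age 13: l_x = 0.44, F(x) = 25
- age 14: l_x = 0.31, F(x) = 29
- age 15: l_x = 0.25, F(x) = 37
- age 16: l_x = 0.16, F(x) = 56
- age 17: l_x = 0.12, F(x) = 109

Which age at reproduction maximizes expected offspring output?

Expected offspring if breeding at age x = l_x × F(x):
  age 12: 0.76 × 19 = 14.440
  age 13: 0.44 × 25 = 11.000
  age 14: 0.31 × 29 = 8.990
  age 15: 0.25 × 37 = 9.250
  age 16: 0.16 × 56 = 8.960
  age 17: 0.12 × 109 = 13.080
Maximum at age 12 (14.440).

12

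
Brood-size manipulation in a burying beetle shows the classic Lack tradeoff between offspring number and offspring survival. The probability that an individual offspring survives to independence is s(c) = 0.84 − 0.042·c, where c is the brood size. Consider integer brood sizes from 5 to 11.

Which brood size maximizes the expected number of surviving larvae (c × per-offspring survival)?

10

Expected surviving larvae = c × s(c):
  c=5: 5 × 0.630 = 3.150
  c=6: 6 × 0.588 = 3.528
  c=7: 7 × 0.546 = 3.822
  c=8: 8 × 0.504 = 4.032
  c=9: 9 × 0.462 = 4.158
  c=10: 10 × 0.420 = 4.200
  c=11: 11 × 0.378 = 4.158
Maximum at c = 10 (4.200 surviving larvae).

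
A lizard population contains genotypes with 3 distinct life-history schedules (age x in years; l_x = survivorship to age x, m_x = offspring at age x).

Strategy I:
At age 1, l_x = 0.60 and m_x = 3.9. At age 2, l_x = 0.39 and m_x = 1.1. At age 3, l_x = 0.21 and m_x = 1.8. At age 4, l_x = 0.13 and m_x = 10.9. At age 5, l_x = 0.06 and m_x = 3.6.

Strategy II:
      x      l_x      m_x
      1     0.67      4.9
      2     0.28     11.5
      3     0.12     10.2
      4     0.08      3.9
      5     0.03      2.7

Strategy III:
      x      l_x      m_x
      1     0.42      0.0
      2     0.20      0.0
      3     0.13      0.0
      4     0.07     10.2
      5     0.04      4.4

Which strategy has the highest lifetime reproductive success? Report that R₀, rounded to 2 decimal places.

Strategy I: R₀ = 0.60×3.9 + 0.39×1.1 + 0.21×1.8 + 0.13×10.9 + 0.06×3.6 = 4.7800
Strategy II: R₀ = 0.67×4.9 + 0.28×11.5 + 0.12×10.2 + 0.08×3.9 + 0.03×2.7 = 8.1200
Strategy III: R₀ = 0.42×0.0 + 0.20×0.0 + 0.13×0.0 + 0.07×10.2 + 0.04×4.4 = 0.8900
Highest R₀: strategy II with 8.1200.

8.12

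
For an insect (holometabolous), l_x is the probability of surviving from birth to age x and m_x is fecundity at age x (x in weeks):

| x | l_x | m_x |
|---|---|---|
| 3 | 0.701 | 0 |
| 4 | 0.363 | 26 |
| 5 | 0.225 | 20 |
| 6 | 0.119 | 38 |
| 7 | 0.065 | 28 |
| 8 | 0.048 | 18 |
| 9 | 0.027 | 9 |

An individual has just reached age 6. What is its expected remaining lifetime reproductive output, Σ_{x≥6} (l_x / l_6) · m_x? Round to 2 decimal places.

l_6 = 0.119. Conditional survival from age 6 to x is l_x / l_6.
  x=6: (0.119/0.119) × 38 = 38.0000
  x=7: (0.065/0.119) × 28 = 15.2941
  x=8: (0.048/0.119) × 18 = 7.2605
  x=9: (0.027/0.119) × 9 = 2.0420
Sum = 38.0000 + 15.2941 + 7.2605 + 2.0420 = 62.5966

62.60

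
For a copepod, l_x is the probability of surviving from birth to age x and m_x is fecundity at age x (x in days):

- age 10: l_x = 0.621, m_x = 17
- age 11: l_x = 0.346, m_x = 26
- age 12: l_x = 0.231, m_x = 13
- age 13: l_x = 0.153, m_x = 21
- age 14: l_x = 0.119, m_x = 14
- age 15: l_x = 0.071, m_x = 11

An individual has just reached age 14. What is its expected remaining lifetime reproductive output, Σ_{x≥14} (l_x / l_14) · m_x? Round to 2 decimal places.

20.56

l_14 = 0.119. Conditional survival from age 14 to x is l_x / l_14.
  x=14: (0.119/0.119) × 14 = 14.0000
  x=15: (0.071/0.119) × 11 = 6.5630
Sum = 14.0000 + 6.5630 = 20.5630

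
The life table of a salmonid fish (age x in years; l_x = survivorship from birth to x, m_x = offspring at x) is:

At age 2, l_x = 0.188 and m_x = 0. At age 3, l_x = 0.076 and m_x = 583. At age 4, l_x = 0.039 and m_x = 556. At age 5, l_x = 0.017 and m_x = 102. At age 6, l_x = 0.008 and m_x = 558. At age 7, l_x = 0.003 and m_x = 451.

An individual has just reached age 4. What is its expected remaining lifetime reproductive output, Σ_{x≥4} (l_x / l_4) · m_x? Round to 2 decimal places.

749.62

l_4 = 0.039. Conditional survival from age 4 to x is l_x / l_4.
  x=4: (0.039/0.039) × 556 = 556.0000
  x=5: (0.017/0.039) × 102 = 44.4615
  x=6: (0.008/0.039) × 558 = 114.4615
  x=7: (0.003/0.039) × 451 = 34.6923
Sum = 556.0000 + 44.4615 + 114.4615 + 34.6923 = 749.6154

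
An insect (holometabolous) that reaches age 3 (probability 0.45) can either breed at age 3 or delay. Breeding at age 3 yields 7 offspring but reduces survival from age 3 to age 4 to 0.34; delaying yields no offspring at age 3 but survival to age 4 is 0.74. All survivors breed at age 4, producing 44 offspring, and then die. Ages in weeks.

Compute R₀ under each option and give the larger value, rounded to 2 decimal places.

breed at age 3: R₀ = 0.45 × (7 + 0.34 × 44) = 0.45 × 21.9600 = 9.8820
delay to age 4: R₀ = 0.45 × (0.74 × 44) = 0.45 × 32.5600 = 14.6520
Higher: delay to age 4 (14.6520).

14.65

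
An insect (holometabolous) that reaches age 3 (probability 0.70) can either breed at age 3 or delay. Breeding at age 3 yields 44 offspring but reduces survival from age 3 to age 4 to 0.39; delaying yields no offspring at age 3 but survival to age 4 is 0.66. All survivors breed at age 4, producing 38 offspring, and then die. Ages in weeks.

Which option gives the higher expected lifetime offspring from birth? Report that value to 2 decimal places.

41.17

breed at age 3: R₀ = 0.70 × (44 + 0.39 × 38) = 0.70 × 58.8200 = 41.1740
delay to age 4: R₀ = 0.70 × (0.66 × 38) = 0.70 × 25.0800 = 17.5560
Higher: breed at age 3 (41.1740).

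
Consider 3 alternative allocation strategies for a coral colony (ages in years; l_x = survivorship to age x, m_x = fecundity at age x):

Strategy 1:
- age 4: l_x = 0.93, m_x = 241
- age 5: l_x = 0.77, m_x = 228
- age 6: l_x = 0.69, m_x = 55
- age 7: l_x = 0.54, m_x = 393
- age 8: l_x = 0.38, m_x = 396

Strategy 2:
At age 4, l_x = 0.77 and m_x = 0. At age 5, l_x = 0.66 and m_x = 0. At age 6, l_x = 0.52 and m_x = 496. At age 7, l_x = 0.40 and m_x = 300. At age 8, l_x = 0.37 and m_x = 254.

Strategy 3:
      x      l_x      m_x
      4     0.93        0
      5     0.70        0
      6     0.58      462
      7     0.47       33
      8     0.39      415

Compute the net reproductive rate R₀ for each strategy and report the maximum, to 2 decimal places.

800.34

Strategy 1: R₀ = 0.93×241 + 0.77×228 + 0.69×55 + 0.54×393 + 0.38×396 = 800.3400
Strategy 2: R₀ = 0.77×0 + 0.66×0 + 0.52×496 + 0.40×300 + 0.37×254 = 471.9000
Strategy 3: R₀ = 0.93×0 + 0.70×0 + 0.58×462 + 0.47×33 + 0.39×415 = 445.3200
Highest R₀: strategy 1 with 800.3400.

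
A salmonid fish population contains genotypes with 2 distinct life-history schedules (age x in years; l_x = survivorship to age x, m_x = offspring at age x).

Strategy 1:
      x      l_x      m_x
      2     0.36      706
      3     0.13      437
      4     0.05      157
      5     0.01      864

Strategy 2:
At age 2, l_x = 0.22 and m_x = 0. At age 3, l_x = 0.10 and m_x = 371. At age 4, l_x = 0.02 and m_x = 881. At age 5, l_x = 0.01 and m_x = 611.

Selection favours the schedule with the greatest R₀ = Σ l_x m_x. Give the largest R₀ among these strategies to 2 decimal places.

327.46

Strategy 1: R₀ = 0.36×706 + 0.13×437 + 0.05×157 + 0.01×864 = 327.4600
Strategy 2: R₀ = 0.22×0 + 0.10×371 + 0.02×881 + 0.01×611 = 60.8300
Highest R₀: strategy 1 with 327.4600.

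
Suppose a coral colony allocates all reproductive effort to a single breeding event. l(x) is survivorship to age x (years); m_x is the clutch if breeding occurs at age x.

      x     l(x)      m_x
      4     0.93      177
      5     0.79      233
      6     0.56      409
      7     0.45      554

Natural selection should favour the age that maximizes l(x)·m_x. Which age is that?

7

Expected offspring if breeding at age x = l(x) × m_x:
  age 4: 0.93 × 177 = 164.610
  age 5: 0.79 × 233 = 184.070
  age 6: 0.56 × 409 = 229.040
  age 7: 0.45 × 554 = 249.300
Maximum at age 7 (249.300).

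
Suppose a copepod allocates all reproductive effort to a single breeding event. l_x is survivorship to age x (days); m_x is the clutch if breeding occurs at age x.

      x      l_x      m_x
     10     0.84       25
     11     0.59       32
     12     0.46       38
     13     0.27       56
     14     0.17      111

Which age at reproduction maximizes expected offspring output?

10

Expected offspring if breeding at age x = l_x × m_x:
  age 10: 0.84 × 25 = 21.000
  age 11: 0.59 × 32 = 18.880
  age 12: 0.46 × 38 = 17.480
  age 13: 0.27 × 56 = 15.120
  age 14: 0.17 × 111 = 18.870
Maximum at age 10 (21.000).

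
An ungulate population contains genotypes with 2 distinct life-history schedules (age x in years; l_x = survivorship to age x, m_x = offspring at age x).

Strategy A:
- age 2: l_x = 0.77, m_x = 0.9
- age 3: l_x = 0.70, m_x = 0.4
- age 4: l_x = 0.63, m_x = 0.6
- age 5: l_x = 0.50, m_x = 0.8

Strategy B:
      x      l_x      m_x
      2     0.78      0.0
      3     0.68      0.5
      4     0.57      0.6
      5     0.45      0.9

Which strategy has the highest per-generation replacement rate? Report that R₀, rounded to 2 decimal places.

1.75

Strategy A: R₀ = 0.77×0.9 + 0.70×0.4 + 0.63×0.6 + 0.50×0.8 = 1.7510
Strategy B: R₀ = 0.78×0.0 + 0.68×0.5 + 0.57×0.6 + 0.45×0.9 = 1.0870
Highest R₀: strategy A with 1.7510.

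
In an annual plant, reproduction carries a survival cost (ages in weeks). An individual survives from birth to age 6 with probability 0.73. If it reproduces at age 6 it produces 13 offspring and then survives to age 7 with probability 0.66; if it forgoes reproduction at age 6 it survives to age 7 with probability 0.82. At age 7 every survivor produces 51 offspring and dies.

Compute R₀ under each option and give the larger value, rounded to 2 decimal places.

breed at age 6: R₀ = 0.73 × (13 + 0.66 × 51) = 0.73 × 46.6600 = 34.0618
delay to age 7: R₀ = 0.73 × (0.82 × 51) = 0.73 × 41.8200 = 30.5286
Higher: breed at age 6 (34.0618).

34.06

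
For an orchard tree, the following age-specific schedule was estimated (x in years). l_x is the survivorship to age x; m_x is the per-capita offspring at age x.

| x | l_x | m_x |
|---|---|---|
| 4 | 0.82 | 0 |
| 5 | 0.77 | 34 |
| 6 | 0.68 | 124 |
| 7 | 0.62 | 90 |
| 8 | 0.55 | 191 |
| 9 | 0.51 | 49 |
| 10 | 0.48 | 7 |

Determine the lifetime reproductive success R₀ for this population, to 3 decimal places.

R₀ = Σ l_x m_x:
  age 4: 0.82 × 0 = 0.0000
  age 5: 0.77 × 34 = 26.1800
  age 6: 0.68 × 124 = 84.3200
  age 7: 0.62 × 90 = 55.8000
  age 8: 0.55 × 191 = 105.0500
  age 9: 0.51 × 49 = 24.9900
  age 10: 0.48 × 7 = 3.3600
R₀ = 0.0000 + 26.1800 + 84.3200 + 55.8000 + 105.0500 + 24.9900 + 3.3600 = 299.7000

299.700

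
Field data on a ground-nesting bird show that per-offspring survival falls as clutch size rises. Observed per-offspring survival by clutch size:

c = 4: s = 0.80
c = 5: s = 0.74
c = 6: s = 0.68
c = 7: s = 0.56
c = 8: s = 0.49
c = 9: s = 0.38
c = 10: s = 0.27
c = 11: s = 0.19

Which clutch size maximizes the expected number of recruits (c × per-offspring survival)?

Expected recruits = c × s(c):
  c=4: 4 × 0.80 = 3.200
  c=5: 5 × 0.74 = 3.700
  c=6: 6 × 0.68 = 4.080
  c=7: 7 × 0.56 = 3.920
  c=8: 8 × 0.49 = 3.920
  c=9: 9 × 0.38 = 3.420
  c=10: 10 × 0.27 = 2.700
  c=11: 11 × 0.19 = 2.090
Maximum at c = 6 (4.080 recruits).

6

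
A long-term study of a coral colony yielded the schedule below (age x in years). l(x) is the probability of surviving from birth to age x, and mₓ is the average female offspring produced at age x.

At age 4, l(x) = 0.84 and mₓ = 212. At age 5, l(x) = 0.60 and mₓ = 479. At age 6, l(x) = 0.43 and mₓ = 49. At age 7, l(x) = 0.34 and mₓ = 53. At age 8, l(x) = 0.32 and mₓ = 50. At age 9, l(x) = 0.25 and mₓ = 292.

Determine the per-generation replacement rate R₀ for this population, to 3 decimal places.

R₀ = Σ l(x) mₓ:
  age 4: 0.84 × 212 = 178.0800
  age 5: 0.60 × 479 = 287.4000
  age 6: 0.43 × 49 = 21.0700
  age 7: 0.34 × 53 = 18.0200
  age 8: 0.32 × 50 = 16.0000
  age 9: 0.25 × 292 = 73.0000
R₀ = 178.0800 + 287.4000 + 21.0700 + 18.0200 + 16.0000 + 73.0000 = 593.5700

593.570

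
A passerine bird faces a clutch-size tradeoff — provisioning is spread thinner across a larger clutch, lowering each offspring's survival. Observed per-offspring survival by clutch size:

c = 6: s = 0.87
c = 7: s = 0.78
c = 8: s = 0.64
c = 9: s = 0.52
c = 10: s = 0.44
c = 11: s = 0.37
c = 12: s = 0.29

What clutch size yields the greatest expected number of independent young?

Expected independent young = c × s(c):
  c=6: 6 × 0.87 = 5.220
  c=7: 7 × 0.78 = 5.460
  c=8: 8 × 0.64 = 5.120
  c=9: 9 × 0.52 = 4.680
  c=10: 10 × 0.44 = 4.400
  c=11: 11 × 0.37 = 4.070
  c=12: 12 × 0.29 = 3.480
Maximum at c = 7 (5.460 independent young).

7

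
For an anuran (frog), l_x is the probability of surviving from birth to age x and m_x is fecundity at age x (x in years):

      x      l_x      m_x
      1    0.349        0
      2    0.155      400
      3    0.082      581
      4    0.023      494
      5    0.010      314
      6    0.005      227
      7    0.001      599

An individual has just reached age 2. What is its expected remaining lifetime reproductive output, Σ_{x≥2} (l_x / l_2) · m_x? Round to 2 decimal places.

812.12

l_2 = 0.155. Conditional survival from age 2 to x is l_x / l_2.
  x=2: (0.155/0.155) × 400 = 400.0000
  x=3: (0.082/0.155) × 581 = 307.3677
  x=4: (0.023/0.155) × 494 = 73.3032
  x=5: (0.010/0.155) × 314 = 20.2581
  x=6: (0.005/0.155) × 227 = 7.3226
  x=7: (0.001/0.155) × 599 = 3.8645
Sum = 400.0000 + 307.3677 + 73.3032 + 20.2581 + 7.3226 + 3.8645 = 812.1161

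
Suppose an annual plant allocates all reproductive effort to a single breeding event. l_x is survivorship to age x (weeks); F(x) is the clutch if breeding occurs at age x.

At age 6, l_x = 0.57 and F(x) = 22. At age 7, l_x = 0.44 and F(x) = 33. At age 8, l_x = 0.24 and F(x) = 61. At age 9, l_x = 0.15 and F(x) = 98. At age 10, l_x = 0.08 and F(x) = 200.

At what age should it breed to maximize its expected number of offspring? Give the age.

10

Expected offspring if breeding at age x = l_x × F(x):
  age 6: 0.57 × 22 = 12.540
  age 7: 0.44 × 33 = 14.520
  age 8: 0.24 × 61 = 14.640
  age 9: 0.15 × 98 = 14.700
  age 10: 0.08 × 200 = 16.000
Maximum at age 10 (16.000).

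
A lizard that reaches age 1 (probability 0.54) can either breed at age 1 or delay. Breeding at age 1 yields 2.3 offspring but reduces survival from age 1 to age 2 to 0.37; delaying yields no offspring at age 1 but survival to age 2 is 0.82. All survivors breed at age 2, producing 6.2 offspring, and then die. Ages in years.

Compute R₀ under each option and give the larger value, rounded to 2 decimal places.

2.75

breed at age 1: R₀ = 0.54 × (2.3 + 0.37 × 6.2) = 0.54 × 4.5940 = 2.4808
delay to age 2: R₀ = 0.54 × (0.82 × 6.2) = 0.54 × 5.0840 = 2.7454
Higher: delay to age 2 (2.7454).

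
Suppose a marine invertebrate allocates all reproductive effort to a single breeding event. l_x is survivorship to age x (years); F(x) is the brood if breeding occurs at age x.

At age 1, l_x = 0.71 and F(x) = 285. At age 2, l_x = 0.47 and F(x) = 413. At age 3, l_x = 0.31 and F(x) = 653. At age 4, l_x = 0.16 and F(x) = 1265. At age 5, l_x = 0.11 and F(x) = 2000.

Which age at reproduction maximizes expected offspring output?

Expected offspring if breeding at age x = l_x × F(x):
  age 1: 0.71 × 285 = 202.350
  age 2: 0.47 × 413 = 194.110
  age 3: 0.31 × 653 = 202.430
  age 4: 0.16 × 1265 = 202.400
  age 5: 0.11 × 2000 = 220.000
Maximum at age 5 (220.000).

5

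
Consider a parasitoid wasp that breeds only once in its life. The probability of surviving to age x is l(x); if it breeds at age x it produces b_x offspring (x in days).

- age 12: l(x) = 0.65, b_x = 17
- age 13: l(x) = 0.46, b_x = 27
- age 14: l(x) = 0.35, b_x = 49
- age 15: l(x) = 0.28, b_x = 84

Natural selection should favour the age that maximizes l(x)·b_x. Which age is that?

Expected offspring if breeding at age x = l(x) × b_x:
  age 12: 0.65 × 17 = 11.050
  age 13: 0.46 × 27 = 12.420
  age 14: 0.35 × 49 = 17.150
  age 15: 0.28 × 84 = 23.520
Maximum at age 15 (23.520).

15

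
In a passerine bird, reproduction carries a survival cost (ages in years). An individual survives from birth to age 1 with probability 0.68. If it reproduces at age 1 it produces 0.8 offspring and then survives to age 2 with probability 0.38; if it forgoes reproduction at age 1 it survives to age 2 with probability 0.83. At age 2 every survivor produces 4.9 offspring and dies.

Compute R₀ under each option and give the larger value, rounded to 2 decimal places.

breed at age 1: R₀ = 0.68 × (0.8 + 0.38 × 4.9) = 0.68 × 2.6620 = 1.8102
delay to age 2: R₀ = 0.68 × (0.83 × 4.9) = 0.68 × 4.0670 = 2.7656
Higher: delay to age 2 (2.7656).

2.77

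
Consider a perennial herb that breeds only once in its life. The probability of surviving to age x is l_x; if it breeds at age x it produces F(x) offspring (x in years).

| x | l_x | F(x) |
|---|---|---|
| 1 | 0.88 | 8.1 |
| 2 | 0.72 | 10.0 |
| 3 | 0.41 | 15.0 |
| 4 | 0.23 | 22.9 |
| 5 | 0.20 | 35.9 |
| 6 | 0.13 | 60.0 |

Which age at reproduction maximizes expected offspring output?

Expected offspring if breeding at age x = l_x × F(x):
  age 1: 0.88 × 8.1 = 7.128
  age 2: 0.72 × 10.0 = 7.200
  age 3: 0.41 × 15.0 = 6.150
  age 4: 0.23 × 22.9 = 5.267
  age 5: 0.20 × 35.9 = 7.180
  age 6: 0.13 × 60.0 = 7.800
Maximum at age 6 (7.800).

6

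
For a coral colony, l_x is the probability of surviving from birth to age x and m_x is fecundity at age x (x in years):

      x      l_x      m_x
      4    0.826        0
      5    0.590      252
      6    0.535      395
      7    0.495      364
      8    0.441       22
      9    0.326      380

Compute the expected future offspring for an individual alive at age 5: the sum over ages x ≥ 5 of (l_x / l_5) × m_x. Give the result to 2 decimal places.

l_5 = 0.590. Conditional survival from age 5 to x is l_x / l_5.
  x=5: (0.590/0.590) × 252 = 252.0000
  x=6: (0.535/0.590) × 395 = 358.1780
  x=7: (0.495/0.590) × 364 = 305.3898
  x=8: (0.441/0.590) × 22 = 16.4441
  x=9: (0.326/0.590) × 380 = 209.9661
Sum = 252.0000 + 358.1780 + 305.3898 + 16.4441 + 209.9661 = 1141.9780

1141.98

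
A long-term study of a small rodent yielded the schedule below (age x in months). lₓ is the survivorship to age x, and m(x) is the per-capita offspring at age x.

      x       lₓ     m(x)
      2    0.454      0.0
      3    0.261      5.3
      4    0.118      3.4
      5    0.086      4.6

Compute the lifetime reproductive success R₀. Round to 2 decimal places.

R₀ = Σ lₓ m(x):
  age 2: 0.454 × 0.0 = 0.0000
  age 3: 0.261 × 5.3 = 1.3833
  age 4: 0.118 × 3.4 = 0.4012
  age 5: 0.086 × 4.6 = 0.3956
R₀ = 0.0000 + 1.3833 + 0.4012 + 0.3956 = 2.1801

2.18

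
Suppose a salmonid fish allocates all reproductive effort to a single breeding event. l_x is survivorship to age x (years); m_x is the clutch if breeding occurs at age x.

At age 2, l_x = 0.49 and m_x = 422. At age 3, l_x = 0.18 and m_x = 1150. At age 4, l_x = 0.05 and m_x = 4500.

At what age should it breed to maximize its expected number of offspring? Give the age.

Expected offspring if breeding at age x = l_x × m_x:
  age 2: 0.49 × 422 = 206.780
  age 3: 0.18 × 1150 = 207.000
  age 4: 0.05 × 4500 = 225.000
Maximum at age 4 (225.000).

4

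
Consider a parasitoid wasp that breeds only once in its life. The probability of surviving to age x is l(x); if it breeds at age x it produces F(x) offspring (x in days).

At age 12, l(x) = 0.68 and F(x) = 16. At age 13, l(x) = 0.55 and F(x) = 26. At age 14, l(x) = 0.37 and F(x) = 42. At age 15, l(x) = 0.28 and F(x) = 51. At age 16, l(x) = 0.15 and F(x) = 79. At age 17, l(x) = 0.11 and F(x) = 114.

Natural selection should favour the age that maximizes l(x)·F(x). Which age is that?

Expected offspring if breeding at age x = l(x) × F(x):
  age 12: 0.68 × 16 = 10.880
  age 13: 0.55 × 26 = 14.300
  age 14: 0.37 × 42 = 15.540
  age 15: 0.28 × 51 = 14.280
  age 16: 0.15 × 79 = 11.850
  age 17: 0.11 × 114 = 12.540
Maximum at age 14 (15.540).

14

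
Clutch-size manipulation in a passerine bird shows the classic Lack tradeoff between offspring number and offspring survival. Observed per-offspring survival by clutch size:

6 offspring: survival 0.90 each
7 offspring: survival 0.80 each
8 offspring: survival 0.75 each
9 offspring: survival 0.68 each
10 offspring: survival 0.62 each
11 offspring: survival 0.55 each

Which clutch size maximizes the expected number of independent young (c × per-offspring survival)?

Expected independent young = c × s(c):
  c=6: 6 × 0.90 = 5.400
  c=7: 7 × 0.80 = 5.600
  c=8: 8 × 0.75 = 6.000
  c=9: 9 × 0.68 = 6.120
  c=10: 10 × 0.62 = 6.200
  c=11: 11 × 0.55 = 6.050
Maximum at c = 10 (6.200 independent young).

10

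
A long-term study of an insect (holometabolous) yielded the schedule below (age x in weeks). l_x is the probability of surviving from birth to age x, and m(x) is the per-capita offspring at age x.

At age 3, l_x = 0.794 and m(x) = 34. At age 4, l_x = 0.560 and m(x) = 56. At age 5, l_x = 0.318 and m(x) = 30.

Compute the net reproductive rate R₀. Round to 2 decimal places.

67.90

R₀ = Σ l_x m(x):
  age 3: 0.794 × 34 = 26.9960
  age 4: 0.560 × 56 = 31.3600
  age 5: 0.318 × 30 = 9.5400
R₀ = 26.9960 + 31.3600 + 9.5400 = 67.8960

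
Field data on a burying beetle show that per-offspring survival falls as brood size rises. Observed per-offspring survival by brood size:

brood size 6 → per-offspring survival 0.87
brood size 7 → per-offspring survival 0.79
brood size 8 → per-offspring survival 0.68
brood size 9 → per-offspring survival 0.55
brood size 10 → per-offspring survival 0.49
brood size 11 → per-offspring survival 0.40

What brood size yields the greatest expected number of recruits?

Expected recruits = c × s(c):
  c=6: 6 × 0.87 = 5.220
  c=7: 7 × 0.79 = 5.530
  c=8: 8 × 0.68 = 5.440
  c=9: 9 × 0.55 = 4.950
  c=10: 10 × 0.49 = 4.900
  c=11: 11 × 0.40 = 4.400
Maximum at c = 7 (5.530 recruits).

7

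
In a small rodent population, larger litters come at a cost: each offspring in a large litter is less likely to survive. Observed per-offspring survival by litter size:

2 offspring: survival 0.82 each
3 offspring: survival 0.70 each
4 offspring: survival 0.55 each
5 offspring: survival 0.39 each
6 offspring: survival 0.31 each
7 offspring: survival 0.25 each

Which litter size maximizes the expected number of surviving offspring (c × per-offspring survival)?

4

Expected surviving offspring = c × s(c):
  c=2: 2 × 0.82 = 1.640
  c=3: 3 × 0.70 = 2.100
  c=4: 4 × 0.55 = 2.200
  c=5: 5 × 0.39 = 1.950
  c=6: 6 × 0.31 = 1.860
  c=7: 7 × 0.25 = 1.750
Maximum at c = 4 (2.200 surviving offspring).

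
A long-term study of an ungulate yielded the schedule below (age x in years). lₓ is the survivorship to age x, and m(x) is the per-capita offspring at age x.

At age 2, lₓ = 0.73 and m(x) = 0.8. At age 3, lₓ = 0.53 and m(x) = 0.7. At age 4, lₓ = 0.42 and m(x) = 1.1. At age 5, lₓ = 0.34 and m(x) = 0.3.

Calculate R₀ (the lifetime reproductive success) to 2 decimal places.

1.52

R₀ = Σ lₓ m(x):
  age 2: 0.73 × 0.8 = 0.5840
  age 3: 0.53 × 0.7 = 0.3710
  age 4: 0.42 × 1.1 = 0.4620
  age 5: 0.34 × 0.3 = 0.1020
R₀ = 0.5840 + 0.3710 + 0.4620 + 0.1020 = 1.5190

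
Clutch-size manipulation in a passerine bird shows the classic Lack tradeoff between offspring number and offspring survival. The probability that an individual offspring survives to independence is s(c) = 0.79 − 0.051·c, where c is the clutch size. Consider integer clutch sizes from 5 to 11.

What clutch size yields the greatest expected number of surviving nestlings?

Expected surviving nestlings = c × s(c):
  c=5: 5 × 0.535 = 2.675
  c=6: 6 × 0.484 = 2.904
  c=7: 7 × 0.433 = 3.031
  c=8: 8 × 0.382 = 3.056
  c=9: 9 × 0.331 = 2.979
  c=10: 10 × 0.280 = 2.800
  c=11: 11 × 0.229 = 2.519
Maximum at c = 8 (3.056 surviving nestlings).

8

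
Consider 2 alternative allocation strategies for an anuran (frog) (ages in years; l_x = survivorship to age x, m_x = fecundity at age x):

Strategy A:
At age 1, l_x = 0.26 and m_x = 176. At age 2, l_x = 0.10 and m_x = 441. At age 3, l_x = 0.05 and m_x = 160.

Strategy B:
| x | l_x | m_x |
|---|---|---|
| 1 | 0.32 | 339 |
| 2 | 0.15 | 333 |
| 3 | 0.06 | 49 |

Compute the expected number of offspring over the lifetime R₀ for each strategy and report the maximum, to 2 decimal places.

161.37

Strategy A: R₀ = 0.26×176 + 0.10×441 + 0.05×160 = 97.8600
Strategy B: R₀ = 0.32×339 + 0.15×333 + 0.06×49 = 161.3700
Highest R₀: strategy B with 161.3700.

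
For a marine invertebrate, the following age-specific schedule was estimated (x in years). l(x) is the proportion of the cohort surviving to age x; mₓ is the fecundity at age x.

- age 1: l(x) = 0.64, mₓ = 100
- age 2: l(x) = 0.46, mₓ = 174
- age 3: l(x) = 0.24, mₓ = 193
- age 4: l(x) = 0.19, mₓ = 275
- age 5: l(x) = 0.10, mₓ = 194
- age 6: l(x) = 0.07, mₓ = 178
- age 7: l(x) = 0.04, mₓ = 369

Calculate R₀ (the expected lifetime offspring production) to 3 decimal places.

R₀ = Σ l(x) mₓ:
  age 1: 0.64 × 100 = 64.0000
  age 2: 0.46 × 174 = 80.0400
  age 3: 0.24 × 193 = 46.3200
  age 4: 0.19 × 275 = 52.2500
  age 5: 0.10 × 194 = 19.4000
  age 6: 0.07 × 178 = 12.4600
  age 7: 0.04 × 369 = 14.7600
R₀ = 64.0000 + 80.0400 + 46.3200 + 52.2500 + 19.4000 + 12.4600 + 14.7600 = 289.2300

289.230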